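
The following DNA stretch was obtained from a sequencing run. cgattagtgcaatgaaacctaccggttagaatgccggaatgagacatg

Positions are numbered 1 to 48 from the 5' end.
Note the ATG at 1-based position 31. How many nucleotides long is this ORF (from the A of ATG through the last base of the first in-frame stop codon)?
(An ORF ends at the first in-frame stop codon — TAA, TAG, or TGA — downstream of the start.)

12

Codons from position 31: ATG (31–33), CCG (34–36), GAA (37–39), TGA (40–42).
TGA is the first in-frame stop; ORF spans 31–42, 12 nucleotides.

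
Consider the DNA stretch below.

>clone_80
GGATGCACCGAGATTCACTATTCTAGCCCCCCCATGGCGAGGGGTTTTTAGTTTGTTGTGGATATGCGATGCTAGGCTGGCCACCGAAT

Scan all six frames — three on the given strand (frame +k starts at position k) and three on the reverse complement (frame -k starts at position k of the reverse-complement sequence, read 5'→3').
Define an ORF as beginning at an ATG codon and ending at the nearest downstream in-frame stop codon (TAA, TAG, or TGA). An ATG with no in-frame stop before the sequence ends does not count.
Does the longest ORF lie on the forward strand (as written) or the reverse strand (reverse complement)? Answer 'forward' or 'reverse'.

forward

Reverse complement (5'→3'): ATTCGGTGGCCAGCCTAGCATCGCATATCCACAACAAACTAAAAACCCCTCGCCATGGGGGGGCTAGAATAGTGAATCTCGGTGCATCC
Frame +1: GGA TGC ACC GAG ATT CAC TAT TCT AGC CCC CCC ATG GCG AGG GGT TTT TAG TTT GTT GTG GAT ATG CGA TGC TAG GCT GGC CAC CGA — ATG at 34, stop TAG at 49 → 18 nt; ATG at 64, stop TAG at 73 → 12 nt.
Frame +2: GAT GCA CCG AGA TTC ACT ATT CTA GCC CCC CCA TGG CGA GGG GTT TTT AGT TTG TTG TGG ATA TGC GAT GCT AGG CTG GCC ACC GAA — no ATG→stop ORF.
Frame +3: ATG CAC CGA GAT TCA CTA TTC TAG CCC CCC CAT GGC GAG GGG TTT TTA GTT TGT TGT GGA TAT GCG ATG CTA GGC TGG CCA CCG AAT — ATG at 3, stop TAG at 24 → 24 nt.
Frame -1: ATT CGG TGG CCA GCC TAG CAT CGC ATA TCC ACA ACA AAC TAA AAA CCC CTC GCC ATG GGG GGG CTA GAA TAG TGA ATC TCG GTG CAT — ATG at 55, stop TAG at 70 → 18 nt.
Frame -2: TTC GGT GGC CAG CCT AGC ATC GCA TAT CCA CAA CAA ACT AAA AAC CCC TCG CCA TGG GGG GGC TAG AAT AGT GAA TCT CGG TGC ATC — no ATG→stop ORF.
Frame -3: TCG GTG GCC AGC CTA GCA TCG CAT ATC CAC AAC AAA CTA AAA ACC CCT CGC CAT GGG GGG GCT AGA ATA GTG AAT CTC GGT GCA TCC — no ATG→stop ORF.
Forward-strand max 24 nt; reverse-strand max 18 nt. The forward strand has the longer ORF.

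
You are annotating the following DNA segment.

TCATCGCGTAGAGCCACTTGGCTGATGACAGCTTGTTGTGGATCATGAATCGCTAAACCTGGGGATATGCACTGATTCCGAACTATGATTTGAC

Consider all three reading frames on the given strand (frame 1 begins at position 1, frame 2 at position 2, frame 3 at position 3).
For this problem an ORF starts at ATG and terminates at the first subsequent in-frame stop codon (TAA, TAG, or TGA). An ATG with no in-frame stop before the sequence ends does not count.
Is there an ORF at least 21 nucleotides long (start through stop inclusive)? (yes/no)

yes

Frame 1: TCA TCG CGT AGA GCC ACT TGG CTG ATG ACA GCT TGT TGT GGA TCA TGA ATC GCT AAA CCT GGG GAT ATG CAC TGA TTC CGA ACT ATG ATT TGA — ATG at 25, stop TGA at 46 → 24 nt; ATG at 67, stop TGA at 73 → 9 nt; ATG at 85, stop TGA at 91 → 9 nt.
Frame 2: CAT CGC GTA GAG CCA CTT GGC TGA TGA CAG CTT GTT GTG GAT CAT GAA TCG CTA AAC CTG GGG ATA TGC ACT GAT TCC GAA CTA TGA TTT GAC — no ATG→stop ORF.
Frame 3: ATC GCG TAG AGC CAC TTG GCT GAT GAC AGC TTG TTG TGG ATC ATG AAT CGC TAA ACC TGG GGA TAT GCA CTG ATT CCG AAC TAT GAT TTG — ATG at 45, stop TAA at 54 → 12 nt.
Frame 1 has an ORF of 24 nucleotides (positions 25–48) ≥ 21, so yes.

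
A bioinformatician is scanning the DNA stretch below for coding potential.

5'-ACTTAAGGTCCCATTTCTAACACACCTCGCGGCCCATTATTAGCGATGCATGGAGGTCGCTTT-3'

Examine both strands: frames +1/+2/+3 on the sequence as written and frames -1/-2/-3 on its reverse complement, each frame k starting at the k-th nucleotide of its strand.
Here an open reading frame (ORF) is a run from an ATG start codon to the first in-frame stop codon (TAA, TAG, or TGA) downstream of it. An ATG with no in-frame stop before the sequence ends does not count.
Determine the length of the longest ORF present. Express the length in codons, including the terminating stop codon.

7

Reverse complement (5'→3'): AAAGCGACCTCCATGCATCGCTAATAATGGGCCGCGAGGTGTGTTAGAAATGGGACCTTAAGT
Frame +1: ACT TAA GGT CCC ATT TCT AAC ACA CCT CGC GGC CCA TTA TTA GCG ATG CAT GGA GGT CGC TTT — no ATG→stop ORF.
Frame +2: CTT AAG GTC CCA TTT CTA ACA CAC CTC GCG GCC CAT TAT TAG CGA TGC ATG GAG GTC GCT — no ATG→stop ORF.
Frame +3: TTA AGG TCC CAT TTC TAA CAC ACC TCG CGG CCC ATT ATT AGC GAT GCA TGG AGG TCG CTT — no ATG→stop ORF.
Frame -1: AAA GCG ACC TCC ATG CAT CGC TAA TAA TGG GCC GCG AGG TGT GTT AGA AAT GGG ACC TTA AGT — ATG at 13, stop TAA at 22 → 12 nt.
Frame -2: AAG CGA CCT CCA TGC ATC GCT AAT AAT GGG CCG CGA GGT GTG TTA GAA ATG GGA CCT TAA — ATG at 50, stop TAA at 59 → 12 nt.
Frame -3: AGC GAC CTC CAT GCA TCG CTA ATA ATG GGC CGC GAG GTG TGT TAG AAA TGG GAC CTT AAG — ATG at 27, stop TAG at 45 → 21 nt.
Longest: frame -3, positions 27–47, 21 nt = 7 codons = 6 aa. → 7 codons.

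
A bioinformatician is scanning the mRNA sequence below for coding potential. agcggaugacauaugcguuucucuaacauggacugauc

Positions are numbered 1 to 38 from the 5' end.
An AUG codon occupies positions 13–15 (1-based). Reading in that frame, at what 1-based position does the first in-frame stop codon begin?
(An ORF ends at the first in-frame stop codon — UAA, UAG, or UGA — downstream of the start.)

34

Codons from position 13: AUG (13–15), CGU (16–18), UUC (19–21), UCU (22–24), AAC (25–27), AUG (28–30), GAC (31–33), UGA (34–36).
UGA is a stop codon; it begins at position 34.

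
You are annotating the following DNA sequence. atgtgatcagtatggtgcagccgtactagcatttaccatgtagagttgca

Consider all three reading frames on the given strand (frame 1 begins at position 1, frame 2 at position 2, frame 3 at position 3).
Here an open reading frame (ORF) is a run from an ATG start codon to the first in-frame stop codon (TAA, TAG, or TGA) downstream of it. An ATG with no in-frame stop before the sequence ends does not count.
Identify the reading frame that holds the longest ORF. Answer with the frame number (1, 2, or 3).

3

Frame 1: ATG TGA TCA GTA TGG TGC AGC CGT ACT AGC ATT TAC CAT GTA GAG TTG — ATG at 1, stop TGA at 4 → 6 nt.
Frame 2: TGT GAT CAG TAT GGT GCA GCC GTA CTA GCA TTT ACC ATG TAG AGT TGC — ATG at 38, stop TAG at 41 → 6 nt.
Frame 3: GTG ATC AGT ATG GTG CAG CCG TAC TAG CAT TTA CCA TGT AGA GTT GCA — ATG at 12, stop TAG at 27 → 18 nt.
Longest ORF is 18 nt in frame 3 (positions 12–29).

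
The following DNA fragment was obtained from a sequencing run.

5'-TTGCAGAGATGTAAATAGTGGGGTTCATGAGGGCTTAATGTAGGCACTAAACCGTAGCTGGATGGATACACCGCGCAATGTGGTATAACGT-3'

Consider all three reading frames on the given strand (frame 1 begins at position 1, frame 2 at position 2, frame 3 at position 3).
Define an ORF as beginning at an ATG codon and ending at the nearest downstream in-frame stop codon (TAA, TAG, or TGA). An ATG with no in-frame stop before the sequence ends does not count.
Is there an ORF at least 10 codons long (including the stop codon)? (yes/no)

Frame 1: TTG CAG AGA TGT AAA TAG TGG GGT TCA TGA GGG CTT AAT GTA GGC ACT AAA CCG TAG CTG GAT GGA TAC ACC GCG CAA TGT GGT ATA ACG — no ATG→stop ORF.
Frame 2: TGC AGA GAT GTA AAT AGT GGG GTT CAT GAG GGC TTA ATG TAG GCA CTA AAC CGT AGC TGG ATG GAT ACA CCG CGC AAT GTG GTA TAA CGT — ATG at 38, stop TAG at 41 → 6 nt; ATG at 62, stop TAA at 86 → 27 nt.
Frame 3: GCA GAG ATG TAA ATA GTG GGG TTC ATG AGG GCT TAA TGT AGG CAC TAA ACC GTA GCT GGA TGG ATA CAC CGC GCA ATG TGG TAT AAC — ATG at 9, stop TAA at 12 → 6 nt; ATG at 27, stop TAA at 36 → 12 nt.
Largest ORF found is 9 codons < 10, so no.

no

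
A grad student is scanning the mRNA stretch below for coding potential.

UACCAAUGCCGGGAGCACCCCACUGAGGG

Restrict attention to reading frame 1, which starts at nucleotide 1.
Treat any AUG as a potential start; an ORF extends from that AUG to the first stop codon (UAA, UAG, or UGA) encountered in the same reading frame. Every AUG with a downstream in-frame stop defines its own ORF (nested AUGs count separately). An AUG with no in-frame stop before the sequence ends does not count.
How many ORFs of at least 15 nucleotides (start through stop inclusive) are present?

0

Frame 1: UAC CAA UGC CGG GAG CAC CCC ACU GAG — no AUG→stop ORF.
No ORF reaches 15 nucleotides. Count = 0.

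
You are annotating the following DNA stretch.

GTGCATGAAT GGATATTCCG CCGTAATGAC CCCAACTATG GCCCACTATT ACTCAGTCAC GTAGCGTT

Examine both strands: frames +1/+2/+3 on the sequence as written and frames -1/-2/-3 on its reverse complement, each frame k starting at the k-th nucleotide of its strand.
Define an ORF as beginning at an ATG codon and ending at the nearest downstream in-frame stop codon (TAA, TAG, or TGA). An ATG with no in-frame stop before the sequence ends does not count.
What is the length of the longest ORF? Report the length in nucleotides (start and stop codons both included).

Reverse complement (5'→3'): AACGCTACGTGACTGAGTAATAGTGGGCCATAGTTGGGGTCATTACGGCGGAATATCCATTCATGCAC
Frame +1: GTG CAT GAA TGG ATA TTC CGC CGT AAT GAC CCC AAC TAT GGC CCA CTA TTA CTC AGT CAC GTA GCG — no ATG→stop ORF.
Frame +2: TGC ATG AAT GGA TAT TCC GCC GTA ATG ACC CCA ACT ATG GCC CAC TAT TAC TCA GTC ACG TAG CGT — ATG at 5, stop TAG at 62 → 60 nt; ATG at 26, stop TAG at 62 → 39 nt; ATG at 38, stop TAG at 62 → 27 nt.
Frame +3: GCA TGA ATG GAT ATT CCG CCG TAA TGA CCC CAA CTA TGG CCC ACT ATT ACT CAG TCA CGT AGC GTT — ATG at 9, stop TAA at 24 → 18 nt.
Frame -1: AAC GCT ACG TGA CTG AGT AAT AGT GGG CCA TAG TTG GGG TCA TTA CGG CGG AAT ATC CAT TCA TGC — no ATG→stop ORF.
Frame -2: ACG CTA CGT GAC TGA GTA ATA GTG GGC CAT AGT TGG GGT CAT TAC GGC GGA ATA TCC ATT CAT GCA — no ATG→stop ORF.
Frame -3: CGC TAC GTG ACT GAG TAA TAG TGG GCC ATA GTT GGG GTC ATT ACG GCG GAA TAT CCA TTC ATG CAC — no ATG→stop ORF.
Longest: frame +2, positions 5–64, 60 nt = 20 codons = 19 aa. → 60 nucleotides.

60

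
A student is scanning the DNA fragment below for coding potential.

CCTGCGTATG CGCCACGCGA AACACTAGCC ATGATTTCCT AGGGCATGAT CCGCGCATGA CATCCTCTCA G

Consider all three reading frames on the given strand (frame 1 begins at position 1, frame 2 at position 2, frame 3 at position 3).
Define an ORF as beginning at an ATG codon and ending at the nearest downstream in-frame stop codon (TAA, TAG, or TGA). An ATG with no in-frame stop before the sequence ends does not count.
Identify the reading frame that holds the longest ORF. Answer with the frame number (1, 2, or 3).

2

Frame 1: CCT GCG TAT GCG CCA CGC GAA ACA CTA GCC ATG ATT TCC TAG GGC ATG ATC CGC GCA TGA CAT CCT CTC — ATG at 31, stop TAG at 40 → 12 nt; ATG at 46, stop TGA at 58 → 15 nt.
Frame 2: CTG CGT ATG CGC CAC GCG AAA CAC TAG CCA TGA TTT CCT AGG GCA TGA TCC GCG CAT GAC ATC CTC TCA — ATG at 8, stop TAG at 26 → 21 nt.
Frame 3: TGC GTA TGC GCC ACG CGA AAC ACT AGC CAT GAT TTC CTA GGG CAT GAT CCG CGC ATG ACA TCC TCT CAG — no ATG→stop ORF.
Longest ORF is 21 nt in frame 2 (positions 8–28).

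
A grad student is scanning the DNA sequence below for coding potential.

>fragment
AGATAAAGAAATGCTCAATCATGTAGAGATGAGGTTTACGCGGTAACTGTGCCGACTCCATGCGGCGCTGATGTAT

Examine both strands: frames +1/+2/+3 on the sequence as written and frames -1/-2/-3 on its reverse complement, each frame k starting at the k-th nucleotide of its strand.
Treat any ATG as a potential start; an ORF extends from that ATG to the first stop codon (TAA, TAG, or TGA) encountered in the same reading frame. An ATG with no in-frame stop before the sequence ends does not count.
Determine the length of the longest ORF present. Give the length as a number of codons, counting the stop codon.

Reverse complement (5'→3'): ATACATCAGCGCCGCATGGAGTCGGCACAGTTACCGCGTAAACCTCATCTCTACATGATTGAGCATTTCTTTATCT
Frame +1: AGA TAA AGA AAT GCT CAA TCA TGT AGA GAT GAG GTT TAC GCG GTA ACT GTG CCG ACT CCA TGC GGC GCT GAT GTA — no ATG→stop ORF.
Frame +2: GAT AAA GAA ATG CTC AAT CAT GTA GAG ATG AGG TTT ACG CGG TAA CTG TGC CGA CTC CAT GCG GCG CTG ATG TAT — ATG at 11, stop TAA at 44 → 36 nt; ATG at 29, stop TAA at 44 → 18 nt.
Frame +3: ATA AAG AAA TGC TCA ATC ATG TAG AGA TGA GGT TTA CGC GGT AAC TGT GCC GAC TCC ATG CGG CGC TGA TGT — ATG at 21, stop TAG at 24 → 6 nt; ATG at 60, stop TGA at 69 → 12 nt.
Frame -1: ATA CAT CAG CGC CGC ATG GAG TCG GCA CAG TTA CCG CGT AAA CCT CAT CTC TAC ATG ATT GAG CAT TTC TTT ATC — no ATG→stop ORF.
Frame -2: TAC ATC AGC GCC GCA TGG AGT CGG CAC AGT TAC CGC GTA AAC CTC ATC TCT ACA TGA TTG AGC ATT TCT TTA TCT — no ATG→stop ORF.
Frame -3: ACA TCA GCG CCG CAT GGA GTC GGC ACA GTT ACC GCG TAA ACC TCA TCT CTA CAT GAT TGA GCA TTT CTT TAT — no ATG→stop ORF.
Longest: frame +2, positions 11–46, 36 nt = 12 codons = 11 aa. → 12 codons.

12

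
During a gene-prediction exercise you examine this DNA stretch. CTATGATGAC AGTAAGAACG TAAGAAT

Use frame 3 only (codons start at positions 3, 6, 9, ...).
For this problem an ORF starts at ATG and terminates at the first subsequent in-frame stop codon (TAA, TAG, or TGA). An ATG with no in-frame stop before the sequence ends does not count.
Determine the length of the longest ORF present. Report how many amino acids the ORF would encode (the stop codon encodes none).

6

Frame 3: ATG ATG ACA GTA AGA ACG TAA GAA — ATG at 3, stop TAA at 21 → 21 nt; ATG at 6, stop TAA at 21 → 18 nt.
Longest: frame 3, positions 3–23, 21 nt = 7 codons = 6 aa. → 6 amino acids.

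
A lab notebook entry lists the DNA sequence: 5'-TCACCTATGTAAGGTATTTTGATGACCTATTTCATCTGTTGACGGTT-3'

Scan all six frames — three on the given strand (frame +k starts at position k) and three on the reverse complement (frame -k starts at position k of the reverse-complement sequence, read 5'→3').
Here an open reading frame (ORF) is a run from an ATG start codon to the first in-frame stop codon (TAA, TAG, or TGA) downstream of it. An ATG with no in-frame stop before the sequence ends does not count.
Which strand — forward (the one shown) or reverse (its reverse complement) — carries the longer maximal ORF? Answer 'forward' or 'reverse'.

Reverse complement (5'→3'): AACCGTCAACAGATGAAATAGGTCATCAAAATACCTTACATAGGTGA
Frame +1: TCA CCT ATG TAA GGT ATT TTG ATG ACC TAT TTC ATC TGT TGA CGG — ATG at 7, stop TAA at 10 → 6 nt; ATG at 22, stop TGA at 40 → 21 nt.
Frame +2: CAC CTA TGT AAG GTA TTT TGA TGA CCT ATT TCA TCT GTT GAC GGT — no ATG→stop ORF.
Frame +3: ACC TAT GTA AGG TAT TTT GAT GAC CTA TTT CAT CTG TTG ACG GTT — no ATG→stop ORF.
Frame -1: AAC CGT CAA CAG ATG AAA TAG GTC ATC AAA ATA CCT TAC ATA GGT — ATG at 13, stop TAG at 19 → 9 nt.
Frame -2: ACC GTC AAC AGA TGA AAT AGG TCA TCA AAA TAC CTT ACA TAG GTG — no ATG→stop ORF.
Frame -3: CCG TCA ACA GAT GAA ATA GGT CAT CAA AAT ACC TTA CAT AGG TGA — no ATG→stop ORF.
Forward-strand max 21 nt; reverse-strand max 9 nt. The forward strand has the longer ORF.

forward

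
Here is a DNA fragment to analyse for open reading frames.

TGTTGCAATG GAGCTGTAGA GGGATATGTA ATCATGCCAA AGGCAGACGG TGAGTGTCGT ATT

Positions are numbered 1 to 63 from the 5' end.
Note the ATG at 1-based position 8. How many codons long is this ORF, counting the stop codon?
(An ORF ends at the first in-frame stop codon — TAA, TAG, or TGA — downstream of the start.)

4

Codons from position 8: ATG (8–10), GAG (11–13), CTG (14–16), TAG (17–19).
TAG is the first in-frame stop; that's 4 codons including the stop.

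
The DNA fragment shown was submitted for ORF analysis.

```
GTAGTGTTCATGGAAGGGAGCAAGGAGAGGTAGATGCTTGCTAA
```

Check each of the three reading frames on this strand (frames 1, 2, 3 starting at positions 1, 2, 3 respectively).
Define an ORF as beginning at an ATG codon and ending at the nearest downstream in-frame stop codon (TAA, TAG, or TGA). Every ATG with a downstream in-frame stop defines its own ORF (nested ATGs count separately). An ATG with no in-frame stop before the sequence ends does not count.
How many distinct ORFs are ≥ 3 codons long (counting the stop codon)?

1

Frame 1: GTA GTG TTC ATG GAA GGG AGC AAG GAG AGG TAG ATG CTT GCT — ATG at 10, stop TAG at 31 → 24 nt.
Frame 2: TAG TGT TCA TGG AAG GGA GCA AGG AGA GGT AGA TGC TTG CTA — no ATG→stop ORF.
Frame 3: AGT GTT CAT GGA AGG GAG CAA GGA GAG GTA GAT GCT TGC TAA — no ATG→stop ORF.
ORFs ≥ 3 codons: frame 1 10–33 (8 codons). Count = 1.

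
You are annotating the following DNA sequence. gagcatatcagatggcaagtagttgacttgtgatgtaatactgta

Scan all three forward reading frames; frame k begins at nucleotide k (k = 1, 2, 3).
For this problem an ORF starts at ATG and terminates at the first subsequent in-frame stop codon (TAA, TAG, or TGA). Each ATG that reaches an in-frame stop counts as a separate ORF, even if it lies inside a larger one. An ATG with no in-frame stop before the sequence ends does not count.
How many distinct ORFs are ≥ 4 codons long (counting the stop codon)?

1

Frame 1: GAG CAT ATC AGA TGG CAA GTA GTT GAC TTG TGA TGT AAT ACT GTA — no ATG→stop ORF.
Frame 2: AGC ATA TCA GAT GGC AAG TAG TTG ACT TGT GAT GTA ATA CTG — no ATG→stop ORF.
Frame 3: GCA TAT CAG ATG GCA AGT AGT TGA CTT GTG ATG TAA TAC TGT — ATG at 12, stop TGA at 24 → 15 nt; ATG at 33, stop TAA at 36 → 6 nt.
ORFs ≥ 4 codons: frame 3 12–26 (5 codons). Count = 1.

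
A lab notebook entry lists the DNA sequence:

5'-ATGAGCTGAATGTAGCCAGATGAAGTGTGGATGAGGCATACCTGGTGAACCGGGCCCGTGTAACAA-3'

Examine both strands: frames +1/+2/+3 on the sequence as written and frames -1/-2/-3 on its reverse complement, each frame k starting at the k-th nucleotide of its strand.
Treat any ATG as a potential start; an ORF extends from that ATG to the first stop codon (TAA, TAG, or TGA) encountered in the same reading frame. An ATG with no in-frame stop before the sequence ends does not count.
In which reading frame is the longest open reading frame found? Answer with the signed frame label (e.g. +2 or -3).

+1

Reverse complement (5'→3'): TTGTTACACGGGCCCGGTTCACCAGGTATGCCTCATCCACACTTCATCTGGCTACATTCAGCTCAT
Frame +1: ATG AGC TGA ATG TAG CCA GAT GAA GTG TGG ATG AGG CAT ACC TGG TGA ACC GGG CCC GTG TAA CAA — ATG at 1, stop TGA at 7 → 9 nt; ATG at 10, stop TAG at 13 → 6 nt; ATG at 31, stop TGA at 46 → 18 nt.
Frame +2: TGA GCT GAA TGT AGC CAG ATG AAG TGT GGA TGA GGC ATA CCT GGT GAA CCG GGC CCG TGT AAC — ATG at 20, stop TGA at 32 → 15 nt.
Frame +3: GAG CTG AAT GTA GCC AGA TGA AGT GTG GAT GAG GCA TAC CTG GTG AAC CGG GCC CGT GTA ACA — no ATG→stop ORF.
Frame -1: TTG TTA CAC GGG CCC GGT TCA CCA GGT ATG CCT CAT CCA CAC TTC ATC TGG CTA CAT TCA GCT CAT — no ATG→stop ORF.
Frame -2: TGT TAC ACG GGC CCG GTT CAC CAG GTA TGC CTC ATC CAC ACT TCA TCT GGC TAC ATT CAG CTC — no ATG→stop ORF.
Frame -3: GTT ACA CGG GCC CGG TTC ACC AGG TAT GCC TCA TCC ACA CTT CAT CTG GCT ACA TTC AGC TCA — no ATG→stop ORF.
Longest ORF is 18 nt in frame +1 (positions 31–48).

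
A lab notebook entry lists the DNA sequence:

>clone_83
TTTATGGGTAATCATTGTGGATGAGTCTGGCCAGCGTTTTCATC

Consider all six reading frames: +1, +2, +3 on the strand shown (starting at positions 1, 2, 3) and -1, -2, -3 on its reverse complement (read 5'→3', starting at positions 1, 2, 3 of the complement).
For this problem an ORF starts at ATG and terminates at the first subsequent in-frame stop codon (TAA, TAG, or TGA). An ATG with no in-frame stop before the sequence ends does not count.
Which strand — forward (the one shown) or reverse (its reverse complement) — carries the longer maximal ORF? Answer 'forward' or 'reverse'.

Reverse complement (5'→3'): GATGAAAACGCTGGCCAGACTCATCCACAATGATTACCCATAAA
Frame +1: TTT ATG GGT AAT CAT TGT GGA TGA GTC TGG CCA GCG TTT TCA — ATG at 4, stop TGA at 22 → 21 nt.
Frame +2: TTA TGG GTA ATC ATT GTG GAT GAG TCT GGC CAG CGT TTT CAT — no ATG→stop ORF.
Frame +3: TAT GGG TAA TCA TTG TGG ATG AGT CTG GCC AGC GTT TTC ATC — no ATG→stop ORF.
Frame -1: GAT GAA AAC GCT GGC CAG ACT CAT CCA CAA TGA TTA CCC ATA — no ATG→stop ORF.
Frame -2: ATG AAA ACG CTG GCC AGA CTC ATC CAC AAT GAT TAC CCA TAA — ATG at 2, stop TAA at 41 → 42 nt.
Frame -3: TGA AAA CGC TGG CCA GAC TCA TCC ACA ATG ATT ACC CAT AAA — no ATG→stop ORF.
Forward-strand max 21 nt; reverse-strand max 42 nt. The reverse strand has the longer ORF.

reverse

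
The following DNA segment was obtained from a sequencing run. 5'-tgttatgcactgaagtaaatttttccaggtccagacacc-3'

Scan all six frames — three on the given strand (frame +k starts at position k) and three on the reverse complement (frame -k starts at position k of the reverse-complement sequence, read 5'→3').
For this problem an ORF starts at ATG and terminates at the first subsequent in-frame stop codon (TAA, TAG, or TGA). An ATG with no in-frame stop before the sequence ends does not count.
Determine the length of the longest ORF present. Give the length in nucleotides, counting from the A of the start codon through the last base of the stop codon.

9

Reverse complement (5'→3'): GGTGTCTGGACCTGGAAAAATTTACTTCAGTGCATAACA
Frame +1: TGT TAT GCA CTG AAG TAA ATT TTT CCA GGT CCA GAC ACC — no ATG→stop ORF.
Frame +2: GTT ATG CAC TGA AGT AAA TTT TTC CAG GTC CAG ACA — ATG at 5, stop TGA at 11 → 9 nt.
Frame +3: TTA TGC ACT GAA GTA AAT TTT TCC AGG TCC AGA CAC — no ATG→stop ORF.
Frame -1: GGT GTC TGG ACC TGG AAA AAT TTA CTT CAG TGC ATA ACA — no ATG→stop ORF.
Frame -2: GTG TCT GGA CCT GGA AAA ATT TAC TTC AGT GCA TAA — no ATG→stop ORF.
Frame -3: TGT CTG GAC CTG GAA AAA TTT ACT TCA GTG CAT AAC — no ATG→stop ORF.
Longest: frame +2, positions 5–13, 9 nt = 3 codons = 2 aa. → 9 nucleotides.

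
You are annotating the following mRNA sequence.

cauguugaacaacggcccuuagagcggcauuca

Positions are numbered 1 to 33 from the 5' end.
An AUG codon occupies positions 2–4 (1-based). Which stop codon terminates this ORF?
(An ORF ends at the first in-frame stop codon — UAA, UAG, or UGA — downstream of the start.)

Codons from position 2: AUG (2–4), UUG (5–7), AAC (8–10), AAC (11–13), GGC (14–16), CCU (17–19), UAG (20–22).
The first in-frame stop codon is UAG.

UAG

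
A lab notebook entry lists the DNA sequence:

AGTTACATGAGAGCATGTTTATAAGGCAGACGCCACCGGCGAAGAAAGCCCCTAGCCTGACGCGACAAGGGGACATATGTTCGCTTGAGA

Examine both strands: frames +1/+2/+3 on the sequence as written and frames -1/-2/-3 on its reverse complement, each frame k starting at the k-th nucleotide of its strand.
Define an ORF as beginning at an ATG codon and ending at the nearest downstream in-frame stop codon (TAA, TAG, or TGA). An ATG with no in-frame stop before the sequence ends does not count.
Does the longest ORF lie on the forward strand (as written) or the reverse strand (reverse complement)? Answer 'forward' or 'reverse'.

forward

Reverse complement (5'→3'): TCTCAAGCGAACATATGTCCCCTTGTCGCGTCAGGCTAGGGGCTTTCTTCGCCGGTGGCGTCTGCCTTATAAACATGCTCTCATGTAACT
Frame +1: AGT TAC ATG AGA GCA TGT TTA TAA GGC AGA CGC CAC CGG CGA AGA AAG CCC CTA GCC TGA CGC GAC AAG GGG ACA TAT GTT CGC TTG AGA — ATG at 7, stop TAA at 22 → 18 nt.
Frame +2: GTT ACA TGA GAG CAT GTT TAT AAG GCA GAC GCC ACC GGC GAA GAA AGC CCC TAG CCT GAC GCG ACA AGG GGA CAT ATG TTC GCT TGA — ATG at 77, stop TGA at 86 → 12 nt.
Frame +3: TTA CAT GAG AGC ATG TTT ATA AGG CAG ACG CCA CCG GCG AAG AAA GCC CCT AGC CTG ACG CGA CAA GGG GAC ATA TGT TCG CTT GAG — no ATG→stop ORF.
Frame -1: TCT CAA GCG AAC ATA TGT CCC CTT GTC GCG TCA GGC TAG GGG CTT TCT TCG CCG GTG GCG TCT GCC TTA TAA ACA TGC TCT CAT GTA ACT — no ATG→stop ORF.
Frame -2: CTC AAG CGA ACA TAT GTC CCC TTG TCG CGT CAG GCT AGG GGC TTT CTT CGC CGG TGG CGT CTG CCT TAT AAA CAT GCT CTC ATG TAA — ATG at 83, stop TAA at 86 → 6 nt.
Frame -3: TCA AGC GAA CAT ATG TCC CCT TGT CGC GTC AGG CTA GGG GCT TTC TTC GCC GGT GGC GTC TGC CTT ATA AAC ATG CTC TCA TGT AAC — no ATG→stop ORF.
Forward-strand max 18 nt; reverse-strand max 6 nt. The forward strand has the longer ORF.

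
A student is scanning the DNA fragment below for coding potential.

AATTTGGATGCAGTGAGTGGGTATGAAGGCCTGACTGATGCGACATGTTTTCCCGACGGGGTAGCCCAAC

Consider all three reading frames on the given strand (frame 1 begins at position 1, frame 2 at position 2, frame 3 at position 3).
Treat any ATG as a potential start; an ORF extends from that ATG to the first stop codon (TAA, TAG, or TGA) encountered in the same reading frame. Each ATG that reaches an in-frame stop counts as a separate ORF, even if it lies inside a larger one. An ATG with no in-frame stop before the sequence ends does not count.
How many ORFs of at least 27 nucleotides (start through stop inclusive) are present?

1

Frame 1: AAT TTG GAT GCA GTG AGT GGG TAT GAA GGC CTG ACT GAT GCG ACA TGT TTT CCC GAC GGG GTA GCC CAA — no ATG→stop ORF.
Frame 2: ATT TGG ATG CAG TGA GTG GGT ATG AAG GCC TGA CTG ATG CGA CAT GTT TTC CCG ACG GGG TAG CCC AAC — ATG at 8, stop TGA at 14 → 9 nt; ATG at 23, stop TGA at 32 → 12 nt; ATG at 38, stop TAG at 62 → 27 nt.
Frame 3: TTT GGA TGC AGT GAG TGG GTA TGA AGG CCT GAC TGA TGC GAC ATG TTT TCC CGA CGG GGT AGC CCA — no ATG→stop ORF.
ORFs ≥ 27 nucleotides: frame 2 38–64 (27 nucleotides). Count = 1.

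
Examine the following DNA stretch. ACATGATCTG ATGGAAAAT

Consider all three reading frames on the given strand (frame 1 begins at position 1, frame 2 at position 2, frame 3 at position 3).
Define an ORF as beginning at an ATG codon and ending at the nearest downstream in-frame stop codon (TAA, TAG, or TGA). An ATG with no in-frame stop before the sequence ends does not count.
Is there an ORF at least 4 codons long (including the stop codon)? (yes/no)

Frame 1: ACA TGA TCT GAT GGA AAA — no ATG→stop ORF.
Frame 2: CAT GAT CTG ATG GAA AAT — no ATG→stop ORF.
Frame 3: ATG ATC TGA TGG AAA — ATG at 3, stop TGA at 9 → 9 nt.
Largest ORF found is 3 codons < 4, so no.

no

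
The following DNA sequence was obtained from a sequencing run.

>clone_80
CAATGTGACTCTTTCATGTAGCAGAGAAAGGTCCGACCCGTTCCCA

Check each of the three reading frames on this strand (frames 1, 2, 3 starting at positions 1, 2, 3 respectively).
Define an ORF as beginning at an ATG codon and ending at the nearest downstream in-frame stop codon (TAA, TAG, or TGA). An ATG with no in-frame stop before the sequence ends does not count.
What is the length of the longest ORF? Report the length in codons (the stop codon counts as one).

Frame 1: CAA TGT GAC TCT TTC ATG TAG CAG AGA AAG GTC CGA CCC GTT CCC — ATG at 16, stop TAG at 19 → 6 nt.
Frame 2: AAT GTG ACT CTT TCA TGT AGC AGA GAA AGG TCC GAC CCG TTC CCA — no ATG→stop ORF.
Frame 3: ATG TGA CTC TTT CAT GTA GCA GAG AAA GGT CCG ACC CGT TCC — ATG at 3, stop TGA at 6 → 6 nt.
Longest: frame 1, positions 16–21, 6 nt = 2 codons = 1 aa. → 2 codons.

2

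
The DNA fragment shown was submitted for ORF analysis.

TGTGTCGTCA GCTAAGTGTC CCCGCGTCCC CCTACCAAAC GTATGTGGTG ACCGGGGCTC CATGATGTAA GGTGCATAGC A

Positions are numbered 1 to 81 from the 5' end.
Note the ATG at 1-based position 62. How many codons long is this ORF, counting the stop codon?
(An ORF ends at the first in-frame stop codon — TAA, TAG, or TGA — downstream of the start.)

3

Codons from position 62: ATG (62–64), ATG (65–67), TAA (68–70).
TAA is the first in-frame stop; that's 3 codons including the stop.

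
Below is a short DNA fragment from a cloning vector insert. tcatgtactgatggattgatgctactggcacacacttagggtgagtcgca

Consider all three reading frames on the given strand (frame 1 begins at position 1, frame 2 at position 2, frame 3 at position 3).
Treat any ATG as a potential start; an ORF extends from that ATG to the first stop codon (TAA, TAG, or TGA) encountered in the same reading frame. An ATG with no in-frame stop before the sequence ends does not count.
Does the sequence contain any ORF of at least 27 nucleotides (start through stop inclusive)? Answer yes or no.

Frame 1: TCA TGT ACT GAT GGA TTG ATG CTA CTG GCA CAC ACT TAG GGT GAG TCG — ATG at 19, stop TAG at 37 → 21 nt.
Frame 2: CAT GTA CTG ATG GAT TGA TGC TAC TGG CAC ACA CTT AGG GTG AGT CGC — ATG at 11, stop TGA at 17 → 9 nt.
Frame 3: ATG TAC TGA TGG ATT GAT GCT ACT GGC ACA CAC TTA GGG TGA GTC GCA — ATG at 3, stop TGA at 9 → 9 nt.
Largest ORF found is 21 nucleotides < 27, so no.

no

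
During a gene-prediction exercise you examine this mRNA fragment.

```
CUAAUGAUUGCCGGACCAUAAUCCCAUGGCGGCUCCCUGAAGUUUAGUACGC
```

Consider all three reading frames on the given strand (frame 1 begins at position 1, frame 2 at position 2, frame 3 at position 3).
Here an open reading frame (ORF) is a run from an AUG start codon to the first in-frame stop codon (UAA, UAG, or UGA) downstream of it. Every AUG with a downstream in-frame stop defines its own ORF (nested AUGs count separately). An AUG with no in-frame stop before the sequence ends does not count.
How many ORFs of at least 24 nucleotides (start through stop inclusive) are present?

0

Frame 1: CUA AUG AUU GCC GGA CCA UAA UCC CAU GGC GGC UCC CUG AAG UUU AGU ACG — AUG at 4, stop UAA at 19 → 18 nt.
Frame 2: UAA UGA UUG CCG GAC CAU AAU CCC AUG GCG GCU CCC UGA AGU UUA GUA CGC — AUG at 26, stop UGA at 38 → 15 nt.
Frame 3: AAU GAU UGC CGG ACC AUA AUC CCA UGG CGG CUC CCU GAA GUU UAG UAC — no AUG→stop ORF.
No ORF reaches 24 nucleotides. Count = 0.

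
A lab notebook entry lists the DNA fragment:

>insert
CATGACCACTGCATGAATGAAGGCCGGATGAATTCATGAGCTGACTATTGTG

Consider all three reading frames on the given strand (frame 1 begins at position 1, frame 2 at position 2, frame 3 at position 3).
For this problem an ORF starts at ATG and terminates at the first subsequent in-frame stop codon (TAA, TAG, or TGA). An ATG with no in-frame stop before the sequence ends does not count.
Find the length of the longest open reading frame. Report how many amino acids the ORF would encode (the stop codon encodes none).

8

Frame 1: CAT GAC CAC TGC ATG AAT GAA GGC CGG ATG AAT TCA TGA GCT GAC TAT TGT — ATG at 13, stop TGA at 37 → 27 nt; ATG at 28, stop TGA at 37 → 12 nt.
Frame 2: ATG ACC ACT GCA TGA ATG AAG GCC GGA TGA ATT CAT GAG CTG ACT ATT GTG — ATG at 2, stop TGA at 14 → 15 nt; ATG at 17, stop TGA at 29 → 15 nt.
Frame 3: TGA CCA CTG CAT GAA TGA AGG CCG GAT GAA TTC ATG AGC TGA CTA TTG — ATG at 36, stop TGA at 42 → 9 nt.
Longest: frame 1, positions 13–39, 27 nt = 9 codons = 8 aa. → 8 amino acids.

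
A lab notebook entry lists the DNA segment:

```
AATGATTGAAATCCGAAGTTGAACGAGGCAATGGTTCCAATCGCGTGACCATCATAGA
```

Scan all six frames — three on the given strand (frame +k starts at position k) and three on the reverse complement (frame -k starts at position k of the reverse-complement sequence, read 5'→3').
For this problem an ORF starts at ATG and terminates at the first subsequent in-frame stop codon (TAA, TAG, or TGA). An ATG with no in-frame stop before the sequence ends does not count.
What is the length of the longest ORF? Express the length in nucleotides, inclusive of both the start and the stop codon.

21

Reverse complement (5'→3'): TCTATGATGGTCACGCGATTGGAACCATTGCCTCGTTCAACTTCGGATTTCAATCATT
Frame +1: AAT GAT TGA AAT CCG AAG TTG AAC GAG GCA ATG GTT CCA ATC GCG TGA CCA TCA TAG — ATG at 31, stop TGA at 46 → 18 nt.
Frame +2: ATG ATT GAA ATC CGA AGT TGA ACG AGG CAA TGG TTC CAA TCG CGT GAC CAT CAT AGA — ATG at 2, stop TGA at 20 → 21 nt.
Frame +3: TGA TTG AAA TCC GAA GTT GAA CGA GGC AAT GGT TCC AAT CGC GTG ACC ATC ATA — no ATG→stop ORF.
Frame -1: TCT ATG ATG GTC ACG CGA TTG GAA CCA TTG CCT CGT TCA ACT TCG GAT TTC AAT CAT — no ATG→stop ORF.
Frame -2: CTA TGA TGG TCA CGC GAT TGG AAC CAT TGC CTC GTT CAA CTT CGG ATT TCA ATC ATT — no ATG→stop ORF.
Frame -3: TAT GAT GGT CAC GCG ATT GGA ACC ATT GCC TCG TTC AAC TTC GGA TTT CAA TCA — no ATG→stop ORF.
Longest: frame +2, positions 2–22, 21 nt = 7 codons = 6 aa. → 21 nucleotides.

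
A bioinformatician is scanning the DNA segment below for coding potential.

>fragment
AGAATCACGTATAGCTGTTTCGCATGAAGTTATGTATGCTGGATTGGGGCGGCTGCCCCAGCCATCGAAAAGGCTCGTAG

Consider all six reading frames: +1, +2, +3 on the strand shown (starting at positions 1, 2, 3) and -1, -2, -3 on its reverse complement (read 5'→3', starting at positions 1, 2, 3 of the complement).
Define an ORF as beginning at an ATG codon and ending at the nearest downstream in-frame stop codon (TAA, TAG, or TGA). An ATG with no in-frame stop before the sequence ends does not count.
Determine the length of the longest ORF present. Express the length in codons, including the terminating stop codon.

Reverse complement (5'→3'): CTACGAGCCTTTTCGATGGCTGGGGCAGCCGCCCCAATCCAGCATACATAACTTCATGCGAAACAGCTATACGTGATTCT
Frame +1: AGA ATC ACG TAT AGC TGT TTC GCA TGA AGT TAT GTA TGC TGG ATT GGG GCG GCT GCC CCA GCC ATC GAA AAG GCT CGT — no ATG→stop ORF.
Frame +2: GAA TCA CGT ATA GCT GTT TCG CAT GAA GTT ATG TAT GCT GGA TTG GGG CGG CTG CCC CAG CCA TCG AAA AGG CTC GTA — no ATG→stop ORF.
Frame +3: AAT CAC GTA TAG CTG TTT CGC ATG AAG TTA TGT ATG CTG GAT TGG GGC GGC TGC CCC AGC CAT CGA AAA GGC TCG TAG — ATG at 24, stop TAG at 78 → 57 nt; ATG at 36, stop TAG at 78 → 45 nt.
Frame -1: CTA CGA GCC TTT TCG ATG GCT GGG GCA GCC GCC CCA ATC CAG CAT ACA TAA CTT CAT GCG AAA CAG CTA TAC GTG ATT — ATG at 16, stop TAA at 49 → 36 nt.
Frame -2: TAC GAG CCT TTT CGA TGG CTG GGG CAG CCG CCC CAA TCC AGC ATA CAT AAC TTC ATG CGA AAC AGC TAT ACG TGA TTC — ATG at 56, stop TGA at 74 → 21 nt.
Frame -3: ACG AGC CTT TTC GAT GGC TGG GGC AGC CGC CCC AAT CCA GCA TAC ATA ACT TCA TGC GAA ACA GCT ATA CGT GAT TCT — no ATG→stop ORF.
Longest: frame +3, positions 24–80, 57 nt = 19 codons = 18 aa. → 19 codons.

19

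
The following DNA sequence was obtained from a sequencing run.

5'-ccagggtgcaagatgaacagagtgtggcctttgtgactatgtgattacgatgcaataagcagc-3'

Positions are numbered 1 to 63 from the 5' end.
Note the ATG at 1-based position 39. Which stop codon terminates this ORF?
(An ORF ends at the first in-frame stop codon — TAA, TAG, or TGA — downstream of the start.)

Codons from position 39: ATG (39–41), TGA (42–44).
The first in-frame stop codon is TGA.

TGA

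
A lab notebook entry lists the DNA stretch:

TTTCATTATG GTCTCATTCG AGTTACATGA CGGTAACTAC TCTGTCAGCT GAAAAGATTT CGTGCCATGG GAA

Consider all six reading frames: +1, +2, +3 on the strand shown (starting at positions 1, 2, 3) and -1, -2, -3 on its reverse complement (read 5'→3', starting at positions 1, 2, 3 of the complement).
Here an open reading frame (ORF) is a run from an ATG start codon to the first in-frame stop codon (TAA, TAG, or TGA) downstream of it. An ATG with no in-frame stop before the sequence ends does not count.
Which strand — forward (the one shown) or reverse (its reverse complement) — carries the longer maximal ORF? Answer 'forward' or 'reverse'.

forward

Reverse complement (5'→3'): TTCCCATGGCACGAAATCTTTTCAGCTGACAGAGTAGTTACCGTCATGTAACTCGAATGAGACCATAATGAAA
Frame +1: TTT CAT TAT GGT CTC ATT CGA GTT ACA TGA CGG TAA CTA CTC TGT CAG CTG AAA AGA TTT CGT GCC ATG GGA — no ATG→stop ORF.
Frame +2: TTC ATT ATG GTC TCA TTC GAG TTA CAT GAC GGT AAC TAC TCT GTC AGC TGA AAA GAT TTC GTG CCA TGG GAA — ATG at 8, stop TGA at 50 → 45 nt.
Frame +3: TCA TTA TGG TCT CAT TCG AGT TAC ATG ACG GTA ACT ACT CTG TCA GCT GAA AAG ATT TCG TGC CAT GGG — no ATG→stop ORF.
Frame -1: TTC CCA TGG CAC GAA ATC TTT TCA GCT GAC AGA GTA GTT ACC GTC ATG TAA CTC GAA TGA GAC CAT AAT GAA — ATG at 46, stop TAA at 49 → 6 nt.
Frame -2: TCC CAT GGC ACG AAA TCT TTT CAG CTG ACA GAG TAG TTA CCG TCA TGT AAC TCG AAT GAG ACC ATA ATG AAA — no ATG→stop ORF.
Frame -3: CCC ATG GCA CGA AAT CTT TTC AGC TGA CAG AGT AGT TAC CGT CAT GTA ACT CGA ATG AGA CCA TAA TGA — ATG at 6, stop TGA at 27 → 24 nt; ATG at 57, stop TAA at 66 → 12 nt.
Forward-strand max 45 nt; reverse-strand max 24 nt. The forward strand has the longer ORF.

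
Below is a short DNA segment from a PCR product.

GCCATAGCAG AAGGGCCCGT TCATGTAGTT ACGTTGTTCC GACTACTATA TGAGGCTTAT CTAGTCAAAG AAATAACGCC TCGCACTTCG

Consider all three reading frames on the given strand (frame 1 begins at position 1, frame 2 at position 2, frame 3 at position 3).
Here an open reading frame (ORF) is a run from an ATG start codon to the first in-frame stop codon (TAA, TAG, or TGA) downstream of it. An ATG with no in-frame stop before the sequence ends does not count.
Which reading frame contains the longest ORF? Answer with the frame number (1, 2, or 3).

Frame 1: GCC ATA GCA GAA GGG CCC GTT CAT GTA GTT ACG TTG TTC CGA CTA CTA TAT GAG GCT TAT CTA GTC AAA GAA ATA ACG CCT CGC ACT TCG — no ATG→stop ORF.
Frame 2: CCA TAG CAG AAG GGC CCG TTC ATG TAG TTA CGT TGT TCC GAC TAC TAT ATG AGG CTT ATC TAG TCA AAG AAA TAA CGC CTC GCA CTT — ATG at 23, stop TAG at 26 → 6 nt; ATG at 50, stop TAG at 62 → 15 nt.
Frame 3: CAT AGC AGA AGG GCC CGT TCA TGT AGT TAC GTT GTT CCG ACT ACT ATA TGA GGC TTA TCT AGT CAA AGA AAT AAC GCC TCG CAC TTC — no ATG→stop ORF.
Longest ORF is 15 nt in frame 2 (positions 50–64).

2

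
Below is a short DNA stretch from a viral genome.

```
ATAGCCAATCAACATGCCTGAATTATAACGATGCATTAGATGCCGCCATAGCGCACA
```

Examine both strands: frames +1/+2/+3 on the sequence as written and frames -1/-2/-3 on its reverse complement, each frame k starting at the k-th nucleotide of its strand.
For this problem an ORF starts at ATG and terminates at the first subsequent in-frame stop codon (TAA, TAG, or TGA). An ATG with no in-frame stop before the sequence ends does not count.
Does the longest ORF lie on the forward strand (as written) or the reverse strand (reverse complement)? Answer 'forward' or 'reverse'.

reverse

Reverse complement (5'→3'): TGTGCGCTATGGCGGCATCTAATGCATCGTTATAATTCAGGCATGTTGATTGGCTAT
Frame +1: ATA GCC AAT CAA CAT GCC TGA ATT ATA ACG ATG CAT TAG ATG CCG CCA TAG CGC ACA — ATG at 31, stop TAG at 37 → 9 nt; ATG at 40, stop TAG at 49 → 12 nt.
Frame +2: TAG CCA ATC AAC ATG CCT GAA TTA TAA CGA TGC ATT AGA TGC CGC CAT AGC GCA — ATG at 14, stop TAA at 26 → 15 nt.
Frame +3: AGC CAA TCA ACA TGC CTG AAT TAT AAC GAT GCA TTA GAT GCC GCC ATA GCG CAC — no ATG→stop ORF.
Frame -1: TGT GCG CTA TGG CGG CAT CTA ATG CAT CGT TAT AAT TCA GGC ATG TTG ATT GGC TAT — no ATG→stop ORF.
Frame -2: GTG CGC TAT GGC GGC ATC TAA TGC ATC GTT ATA ATT CAG GCA TGT TGA TTG GCT — no ATG→stop ORF.
Frame -3: TGC GCT ATG GCG GCA TCT AAT GCA TCG TTA TAA TTC AGG CAT GTT GAT TGG CTA — ATG at 9, stop TAA at 33 → 27 nt.
Forward-strand max 15 nt; reverse-strand max 27 nt. The reverse strand has the longer ORF.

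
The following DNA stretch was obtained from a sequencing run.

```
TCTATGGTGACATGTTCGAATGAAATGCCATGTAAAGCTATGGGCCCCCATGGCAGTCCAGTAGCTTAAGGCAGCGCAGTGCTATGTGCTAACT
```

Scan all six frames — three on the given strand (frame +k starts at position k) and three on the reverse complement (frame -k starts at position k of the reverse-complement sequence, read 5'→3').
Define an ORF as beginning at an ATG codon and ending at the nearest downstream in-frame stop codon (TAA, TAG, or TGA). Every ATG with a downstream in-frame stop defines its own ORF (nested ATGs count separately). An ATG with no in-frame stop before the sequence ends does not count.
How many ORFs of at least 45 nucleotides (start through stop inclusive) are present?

3

Reverse complement (5'→3'): AGTTAGCACATAGCACTGCGCTGCCTTAAGCTACTGGACTGCCATGGGGGCCCATAGCTTTACATGGCATTTCATTCGAACATGTCACCATAGA
Frame +1: TCT ATG GTG ACA TGT TCG AAT GAA ATG CCA TGT AAA GCT ATG GGC CCC CAT GGC AGT CCA GTA GCT TAA GGC AGC GCA GTG CTA TGT GCT AAC — ATG at 4, stop TAA at 67 → 66 nt; ATG at 25, stop TAA at 67 → 45 nt; ATG at 40, stop TAA at 67 → 30 nt.
Frame +2: CTA TGG TGA CAT GTT CGA ATG AAA TGC CAT GTA AAG CTA TGG GCC CCC ATG GCA GTC CAG TAG CTT AAG GCA GCG CAG TGC TAT GTG CTA ACT — ATG at 20, stop TAG at 62 → 45 nt; ATG at 50, stop TAG at 62 → 15 nt.
Frame +3: TAT GGT GAC ATG TTC GAA TGA AAT GCC ATG TAA AGC TAT GGG CCC CCA TGG CAG TCC AGT AGC TTA AGG CAG CGC AGT GCT ATG TGC TAA — ATG at 12, stop TGA at 21 → 12 nt; ATG at 30, stop TAA at 33 → 6 nt; ATG at 84, stop TAA at 90 → 9 nt.
Frame -1: AGT TAG CAC ATA GCA CTG CGC TGC CTT AAG CTA CTG GAC TGC CAT GGG GGC CCA TAG CTT TAC ATG GCA TTT CAT TCG AAC ATG TCA CCA TAG — ATG at 64, stop TAG at 91 → 30 nt; ATG at 82, stop TAG at 91 → 12 nt.
Frame -2: GTT AGC ACA TAG CAC TGC GCT GCC TTA AGC TAC TGG ACT GCC ATG GGG GCC CAT AGC TTT ACA TGG CAT TTC ATT CGA ACA TGT CAC CAT AGA — no ATG→stop ORF.
Frame -3: TTA GCA CAT AGC ACT GCG CTG CCT TAA GCT ACT GGA CTG CCA TGG GGG CCC ATA GCT TTA CAT GGC ATT TCA TTC GAA CAT GTC ACC ATA — no ATG→stop ORF.
ORFs ≥ 45 nucleotides: frame +1 4–69 (66 nucleotides), frame +1 25–69 (45 nucleotides), frame +2 20–64 (45 nucleotides). Count = 3.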